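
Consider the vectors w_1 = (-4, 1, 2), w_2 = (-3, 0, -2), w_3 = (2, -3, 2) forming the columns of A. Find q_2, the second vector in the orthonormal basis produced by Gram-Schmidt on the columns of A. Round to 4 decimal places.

q_2 = (-0.4679, -0.1208, -0.8755)

w_1 = (-4, 1, 2); ‖w_1‖ = 4.5826, so q_1 = (-0.8729, 0.2182, 0.4364).
q_1·w_2 = (-0.8729)·(-3) + 0.2182·0 + 0.4364·(-2) = 1.7457.
u_2 = w_2 − 1.7457·q_1 = (-1.4762, -0.3810, -2.7619).
‖u_2‖ = 3.1547, so q_2 = (-0.4679, -0.1208, -0.8755).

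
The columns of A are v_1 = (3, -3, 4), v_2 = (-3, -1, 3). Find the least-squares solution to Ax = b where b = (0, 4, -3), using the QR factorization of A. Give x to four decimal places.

v_1 = (3, -3, 4); ‖v_1‖ = 5.8310, so e_1 = (0.5145, -0.5145, 0.6860).
e_1·v_2 = 0.5145·(-3) + (-0.5145)·(-1) + 0.6860·3 = 1.0290.
u_2 = v_2 − 1.0290·e_1 = (-3.5294, -0.4706, 2.2941).
‖u_2‖ = 4.2357, so e_2 = (-0.8333, -0.1111, 0.5416).
Qᵀb = (-4.1160, -2.0692).
Back-substitute: x_2 = -2.0692/4.2357 = -0.4885.
x_1 = (-4.1160 − 1.0290·(-0.4885))/5.8310 = -0.6197.

x = (-0.6197, -0.4885)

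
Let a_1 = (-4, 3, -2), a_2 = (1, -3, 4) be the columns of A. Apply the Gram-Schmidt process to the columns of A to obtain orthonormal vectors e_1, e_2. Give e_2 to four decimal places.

e_1 = a_1/‖a_1‖ = (-4, 3, -2)/5.3852 = (-0.7428, 0.5571, -0.3714).
r_{12} = e_1·a_2 = -3.8996.
u_2 = a_2 + 3.8996·e_1 = (-1.8966, -0.8276, 2.5517).
‖u_2‖ = 3.2853, so e_2 = (-0.5773, -0.2519, 0.7767).

e_2 = (-0.5773, -0.2519, 0.7767)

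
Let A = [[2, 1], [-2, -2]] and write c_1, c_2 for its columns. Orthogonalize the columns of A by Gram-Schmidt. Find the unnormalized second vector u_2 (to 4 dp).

u_2 = (-0.5000, -0.5000)

c_1 = (2, -2); ‖c_1‖ = 2.8284, so q_1 = (0.7071, -0.7071).
q_1·c_2 = 0.7071·1 + (-0.7071)·(-2) = 2.1213.
u_2 = c_2 − 2.1213·q_1 = (-0.5000, -0.5000).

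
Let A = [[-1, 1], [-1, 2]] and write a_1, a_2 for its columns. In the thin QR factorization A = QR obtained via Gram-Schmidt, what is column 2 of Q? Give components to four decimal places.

a_1 = (-1, -1); ‖a_1‖ = 1.4142, so e_1 = (-0.7071, -0.7071).
e_1·a_2 = (-0.7071)·1 + (-0.7071)·2 = -2.1213.
u_2 = a_2 + 2.1213·e_1 = (-0.5000, 0.5000).
‖u_2‖ = 0.7071, so e_2 = (-0.7071, 0.7071).

e_2 = (-0.7071, 0.7071)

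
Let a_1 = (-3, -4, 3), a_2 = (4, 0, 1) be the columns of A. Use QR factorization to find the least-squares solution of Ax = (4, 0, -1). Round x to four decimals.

a_1 = (-3, -4, 3); ‖a_1‖ = 5.8310, so q_1 = (-0.5145, -0.6860, 0.5145).
q_1·a_2 = (-0.5145)·4 + (-0.6860)·0 + 0.5145·1 = -1.5435.
u_2 = a_2 + 1.5435·q_1 = (3.2059, -1.0588, 1.7941).
‖u_2‖ = 3.8233, so q_2 = (0.8385, -0.2769, 0.4693).
Qᵀb = (-2.5725, 2.8848).
Back-substitute: x_2 = 2.8848/3.8233 = 0.7545.
x_1 = (-2.5725 + 1.5435·0.7545)/5.8310 = -0.2414.

x = (-0.2414, 0.7545)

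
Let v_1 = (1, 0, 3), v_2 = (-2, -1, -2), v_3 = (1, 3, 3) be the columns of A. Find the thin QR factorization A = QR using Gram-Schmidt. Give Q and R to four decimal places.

Q = [[0.3162, -0.7442, -0.5883], [0.0000, -0.6202, 0.7845], [0.9487, 0.2481, 0.1961]], R = [[3.1623, -2.5298, 3.1623], [0.0000, 1.6125, -1.8605], [0.0000, 0.0000, 2.3534]]

v_1 = (1, 0, 3); ‖v_1‖ = 3.1623, so e_1 = (0.3162, 0.0000, 0.9487).
e_1·v_2 = 0.3162·(-2) + 0.0000·(-1) + 0.9487·(-2) = -2.5298.
u_2 = v_2 + 2.5298·e_1 = (-1.2000, -1.0000, 0.4000).
‖u_2‖ = 1.6125, so e_2 = (-0.7442, -0.6202, 0.2481).
e_1·v_3 = 0.3162·1 + 0.0000·3 + 0.9487·3 = 3.1623; e_2·v_3 = (-0.7442)·1 + (-0.6202)·3 + 0.2481·3 = -1.8605.
u_3 = v_3 − 3.1623·e_1 + 1.8605·e_2 = (-1.3846, 1.8462, 0.4615).
‖u_3‖ = 2.3534, so e_3 = (-0.5883, 0.7845, 0.1961).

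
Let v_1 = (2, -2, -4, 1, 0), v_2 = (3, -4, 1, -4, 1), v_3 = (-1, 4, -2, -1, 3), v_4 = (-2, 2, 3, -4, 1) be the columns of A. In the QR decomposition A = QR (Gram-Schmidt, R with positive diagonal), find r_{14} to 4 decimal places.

r_{14} = -4.8000

v_1 = (2, -2, -4, 1, 0); ‖v_1‖ = 5.0000, so e_1 = (0.4000, -0.4000, -0.8000, 0.2000, 0.0000).
r_{14} = e_1·v_4 = -4.8000.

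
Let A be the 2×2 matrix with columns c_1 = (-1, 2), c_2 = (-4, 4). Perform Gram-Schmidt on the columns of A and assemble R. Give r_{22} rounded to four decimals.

c_1 = (-1, 2); ‖c_1‖ = 2.2361, so q_1 = (-0.4472, 0.8944).
q_1·c_2 = (-0.4472)·(-4) + 0.8944·4 = 5.3666.
u_2 = c_2 − 5.3666·q_1 = (-1.6000, -0.8000).
r_{22} = ‖u_2‖ = 1.7889.

r_{22} = 1.7889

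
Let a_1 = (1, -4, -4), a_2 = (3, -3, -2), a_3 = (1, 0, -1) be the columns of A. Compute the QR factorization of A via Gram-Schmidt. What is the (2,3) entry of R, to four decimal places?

e_1 = a_1/‖a_1‖ = (1, -4, -4)/5.7446 = (0.1741, -0.6963, -0.6963).
r_{12} = e_1·a_2 = 4.0038.
u_2 = a_2 − 4.0038·e_1 = (2.3030, -0.2121, 0.7879).
‖u_2‖ = 2.4433, so e_2 = (0.9426, -0.0868, 0.3225).
r_{23} = e_2·a_3 = 0.6201.

r_{23} = 0.6201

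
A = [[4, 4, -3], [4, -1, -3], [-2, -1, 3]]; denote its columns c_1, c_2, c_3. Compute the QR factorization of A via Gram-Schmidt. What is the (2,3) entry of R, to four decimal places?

c_1 = (4, 4, -2); ‖c_1‖ = 6.0000, so q_1 = (0.6667, 0.6667, -0.3333).
q_1·c_2 = 0.6667·4 + 0.6667·(-1) + (-0.3333)·(-1) = 2.3333.
u_2 = c_2 − 2.3333·q_1 = (2.4444, -2.5556, -0.2222).
‖u_2‖ = 3.5434, so q_2 = (0.6899, -0.7212, -0.0627).
r_{23} = q_2·c_3 = -0.0941.

r_{23} = -0.0941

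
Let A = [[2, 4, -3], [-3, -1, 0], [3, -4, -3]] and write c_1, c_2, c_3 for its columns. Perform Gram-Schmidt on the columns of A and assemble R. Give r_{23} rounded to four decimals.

c_1 = (2, -3, 3); ‖c_1‖ = 4.6904, so e_1 = (0.4264, -0.6396, 0.6396).
e_1·c_2 = 0.4264·4 + (-0.6396)·(-1) + 0.6396·(-4) = -0.2132.
u_2 = c_2 + 0.2132·e_1 = (4.0909, -1.1364, -3.8636).
‖u_2‖ = 5.7406, so e_2 = (0.7126, -0.1980, -0.6730).
r_{23} = e_2·c_3 = -0.1188.

r_{23} = -0.1188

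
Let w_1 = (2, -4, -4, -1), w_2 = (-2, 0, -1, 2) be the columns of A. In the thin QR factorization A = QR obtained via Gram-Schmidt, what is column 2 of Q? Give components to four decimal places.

e_2 = (-0.6345, -0.0725, -0.4079, 0.6526)

w_1 = (2, -4, -4, -1); ‖w_1‖ = 6.0828, so e_1 = (0.3288, -0.6576, -0.6576, -0.1644).
e_1·w_2 = 0.3288·(-2) + (-0.6576)·0 + (-0.6576)·(-1) + (-0.1644)·2 = -0.3288.
u_2 = w_2 + 0.3288·e_1 = (-1.8919, -0.2162, -1.2162, 1.9459).
‖u_2‖ = 2.9819, so e_2 = (-0.6345, -0.0725, -0.4079, 0.6526).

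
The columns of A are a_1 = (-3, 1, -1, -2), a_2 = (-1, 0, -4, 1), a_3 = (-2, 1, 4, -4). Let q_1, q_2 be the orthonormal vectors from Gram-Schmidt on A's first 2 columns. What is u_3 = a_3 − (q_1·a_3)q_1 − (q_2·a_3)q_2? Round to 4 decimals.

a_1 = (-3, 1, -1, -2); ‖a_1‖ = 3.8730, so q_1 = (-0.7746, 0.2582, -0.2582, -0.5164).
q_1·a_2 = (-0.7746)·(-1) + 0.2582·0 + (-0.2582)·(-4) + (-0.5164)·1 = 1.2910.
u_2 = a_2 − 1.2910·q_1 = (0.0000, -0.3333, -3.6667, 1.6667).
‖u_2‖ = 4.0415, so q_2 = (0.0000, -0.0825, -0.9073, 0.4124).
q_1·a_3 = (-0.7746)·(-2) + 0.2582·1 + (-0.2582)·4 + (-0.5164)·(-4) = 2.8402; q_2·a_3 = 0.0000·(-2) + (-0.0825)·1 + (-0.9073)·4 + 0.4124·(-4) = -5.3611.
u_3 = a_3 − 2.8402·q_1 + 5.3611·q_2 = (0.2000, -0.1755, -0.1306, -0.3224).

u_3 = (0.2000, -0.1755, -0.1306, -0.3224)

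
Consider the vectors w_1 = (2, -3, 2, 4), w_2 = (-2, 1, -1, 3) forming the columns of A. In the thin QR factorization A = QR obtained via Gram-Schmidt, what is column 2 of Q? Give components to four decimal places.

w_1 = (2, -3, 2, 4); ‖w_1‖ = 5.7446, so e_1 = (0.3482, -0.5222, 0.3482, 0.6963).
e_1·w_2 = 0.3482·(-2) + (-0.5222)·1 + 0.3482·(-1) + 0.6963·3 = 0.5222.
u_2 = w_2 − 0.5222·e_1 = (-2.1818, 1.2727, -1.1818, 2.6364).
‖u_2‖ = 3.8376, so e_2 = (-0.5685, 0.3316, -0.3080, 0.6870).

e_2 = (-0.5685, 0.3316, -0.3080, 0.6870)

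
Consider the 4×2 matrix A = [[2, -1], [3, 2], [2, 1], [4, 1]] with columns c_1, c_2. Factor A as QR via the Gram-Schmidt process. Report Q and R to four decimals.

c_1 = (2, 3, 2, 4); ‖c_1‖ = 5.7446, so e_1 = (0.3482, 0.5222, 0.3482, 0.6963).
e_1·c_2 = 0.3482·(-1) + 0.5222·2 + 0.3482·1 + 0.6963·1 = 1.7408.
u_2 = c_2 − 1.7408·e_1 = (-1.6061, 1.0909, 0.3939, -0.2121).
‖u_2‖ = 1.9924, so e_2 = (-0.8061, 0.5475, 0.1977, -0.1065).

Q = [[0.3482, -0.8061], [0.5222, 0.5475], [0.3482, 0.1977], [0.6963, -0.1065]], R = [[5.7446, 1.7408], [0.0000, 1.9924]]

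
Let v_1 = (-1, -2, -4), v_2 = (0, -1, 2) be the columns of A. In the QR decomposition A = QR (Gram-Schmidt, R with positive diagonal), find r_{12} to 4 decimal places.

r_{12} = -1.3093

e_1 = v_1/‖v_1‖ = (-1, -2, -4)/4.5826 = (-0.2182, -0.4364, -0.8729).
r_{12} = e_1·v_2 = -1.3093.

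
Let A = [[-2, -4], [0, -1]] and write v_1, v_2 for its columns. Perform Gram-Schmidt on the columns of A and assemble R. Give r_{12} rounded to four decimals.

q_1 = v_1/‖v_1‖ = (-2, 0)/2.0000 = (-1.0000, 0.0000).
r_{12} = q_1·v_2 = 4.0000.

r_{12} = 4.0000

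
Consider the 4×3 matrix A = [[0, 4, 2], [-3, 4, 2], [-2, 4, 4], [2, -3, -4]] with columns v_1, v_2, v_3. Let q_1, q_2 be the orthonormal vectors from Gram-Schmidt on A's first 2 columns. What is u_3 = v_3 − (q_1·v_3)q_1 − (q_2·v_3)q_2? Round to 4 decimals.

v_1 = (0, -3, -2, 2); ‖v_1‖ = 4.1231, so q_1 = (0.0000, -0.7276, -0.4851, 0.4851).
q_1·v_2 = 0.0000·4 + (-0.7276)·4 + (-0.4851)·4 + 0.4851·(-3) = -6.3059.
u_2 = v_2 + 6.3059·q_1 = (4.0000, -0.5882, 0.9412, 0.0588).
‖u_2‖ = 4.1515, so q_2 = (0.9635, -0.1417, 0.2267, 0.0142).
q_1·v_3 = 0.0000·2 + (-0.7276)·2 + (-0.4851)·4 + 0.4851·(-4) = -5.3358; q_2·v_3 = 0.9635·2 + (-0.1417)·2 + 0.2267·4 + 0.0142·(-4) = 2.4938.
u_3 = v_3 + 5.3358·q_1 − 2.4938·q_2 = (-0.4027, -1.5290, 0.8464, -1.4471).

u_3 = (-0.4027, -1.5290, 0.8464, -1.4471)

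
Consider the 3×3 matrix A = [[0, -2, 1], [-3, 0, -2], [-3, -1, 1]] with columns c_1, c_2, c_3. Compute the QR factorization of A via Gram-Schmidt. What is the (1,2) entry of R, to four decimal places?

c_1 = (0, -3, -3); ‖c_1‖ = 4.2426, so q_1 = (0.0000, -0.7071, -0.7071).
r_{12} = q_1·c_2 = 0.7071.

r_{12} = 0.7071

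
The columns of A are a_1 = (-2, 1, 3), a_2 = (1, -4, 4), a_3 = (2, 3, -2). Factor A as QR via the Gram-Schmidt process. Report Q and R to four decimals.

Q = [[-0.5345, 0.3367, 0.7752], [0.2673, -0.8028, 0.5330], [0.8018, 0.4921, 0.3392]], R = [[3.7417, 1.6036, -1.8708], [0.0000, 5.5162, -2.7193], [0.0000, 0.0000, 2.4710]]

a_1 = (-2, 1, 3); ‖a_1‖ = 3.7417, so q_1 = (-0.5345, 0.2673, 0.8018).
q_1·a_2 = (-0.5345)·1 + 0.2673·(-4) + 0.8018·4 = 1.6036.
u_2 = a_2 − 1.6036·q_1 = (1.8571, -4.4286, 2.7143).
‖u_2‖ = 5.5162, so q_2 = (0.3367, -0.8028, 0.4921).
q_1·a_3 = (-0.5345)·2 + 0.2673·3 + 0.8018·(-2) = -1.8708; q_2·a_3 = 0.3367·2 + (-0.8028)·3 + 0.4921·(-2) = -2.7193.
u_3 = a_3 + 1.8708·q_1 + 2.7193·q_2 = (1.9155, 1.3169, 0.8380).
‖u_3‖ = 2.4710, so q_3 = (0.7752, 0.5330, 0.3392).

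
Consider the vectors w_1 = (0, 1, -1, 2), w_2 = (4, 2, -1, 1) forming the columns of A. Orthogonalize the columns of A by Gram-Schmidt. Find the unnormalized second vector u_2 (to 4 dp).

u_2 = (4.0000, 1.1667, -0.1667, -0.6667)

w_1 = (0, 1, -1, 2); ‖w_1‖ = 2.4495, so q_1 = (0.0000, 0.4082, -0.4082, 0.8165).
q_1·w_2 = 0.0000·4 + 0.4082·2 + (-0.4082)·(-1) + 0.8165·1 = 2.0412.
u_2 = w_2 − 2.0412·q_1 = (4.0000, 1.1667, -0.1667, -0.6667).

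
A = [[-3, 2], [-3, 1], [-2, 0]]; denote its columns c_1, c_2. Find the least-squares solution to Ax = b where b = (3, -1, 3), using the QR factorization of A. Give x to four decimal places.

x = (-0.5172, 0.0690)

q_1 = c_1/‖c_1‖ = (-3, -3, -2)/4.6904 = (-0.6396, -0.6396, -0.4264).
r_{12} = q_1·c_2 = -1.9188.
u_2 = c_2 + 1.9188·q_1 = (0.7727, -0.2273, -0.8182).
‖u_2‖ = 1.1481, so q_2 = (0.6730, -0.1980, -0.7126).
Qᵀb = (-2.5584, 0.0792).
Back-substitute: x_2 = 0.0792/1.1481 = 0.0690.
x_1 = (-2.5584 + 1.9188·0.0690)/4.6904 = -0.5172.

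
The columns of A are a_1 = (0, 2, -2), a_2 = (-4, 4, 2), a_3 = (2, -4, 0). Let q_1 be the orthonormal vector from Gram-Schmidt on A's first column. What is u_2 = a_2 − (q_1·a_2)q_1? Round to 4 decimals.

q_1 = a_1/‖a_1‖ = (0, 2, -2)/2.8284 = (0.0000, 0.7071, -0.7071).
r_{12} = q_1·a_2 = 1.4142.
u_2 = a_2 − 1.4142·q_1 = (-4.0000, 3.0000, 3.0000).

u_2 = (-4.0000, 3.0000, 3.0000)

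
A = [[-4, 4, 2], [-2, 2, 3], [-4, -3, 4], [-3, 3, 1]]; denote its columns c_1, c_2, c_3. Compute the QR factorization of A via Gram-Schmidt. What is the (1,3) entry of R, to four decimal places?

c_1 = (-4, -2, -4, -3); ‖c_1‖ = 6.7082, so e_1 = (-0.5963, -0.2981, -0.5963, -0.4472).
r_{13} = e_1·c_3 = -4.9193.

r_{13} = -4.9193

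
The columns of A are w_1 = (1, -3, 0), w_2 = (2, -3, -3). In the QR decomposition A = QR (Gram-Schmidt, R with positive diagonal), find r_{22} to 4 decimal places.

r_{22} = 3.1464

w_1 = (1, -3, 0); ‖w_1‖ = 3.1623, so e_1 = (0.3162, -0.9487, 0.0000).
e_1·w_2 = 0.3162·2 + (-0.9487)·(-3) + 0.0000·(-3) = 3.4785.
u_2 = w_2 − 3.4785·e_1 = (0.9000, 0.3000, -3.0000).
r_{22} = ‖u_2‖ = 3.1464.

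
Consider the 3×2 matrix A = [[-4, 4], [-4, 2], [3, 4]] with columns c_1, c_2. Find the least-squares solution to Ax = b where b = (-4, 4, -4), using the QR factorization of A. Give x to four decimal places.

x = (-0.5405, -0.8468)

q_1 = c_1/‖c_1‖ = (-4, -4, 3)/6.4031 = (-0.6247, -0.6247, 0.4685).
r_{12} = q_1·c_2 = -1.8741.
u_2 = c_2 + 1.8741·q_1 = (2.8293, 0.8293, 4.8780).
‖u_2‖ = 5.6998, so q_2 = (0.4964, 0.1455, 0.8558).
Qᵀb = (-1.8741, -4.8269).
Back-substitute: x_2 = -4.8269/5.6998 = -0.8468.
x_1 = (-1.8741 + 1.8741·(-0.8468))/6.4031 = -0.5405.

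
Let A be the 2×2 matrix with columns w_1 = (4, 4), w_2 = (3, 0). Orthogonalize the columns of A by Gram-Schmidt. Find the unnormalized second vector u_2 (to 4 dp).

u_2 = (1.5000, -1.5000)

e_1 = w_1/‖w_1‖ = (4, 4)/5.6569 = (0.7071, 0.7071).
r_{12} = e_1·w_2 = 2.1213.
u_2 = w_2 − 2.1213·e_1 = (1.5000, -1.5000).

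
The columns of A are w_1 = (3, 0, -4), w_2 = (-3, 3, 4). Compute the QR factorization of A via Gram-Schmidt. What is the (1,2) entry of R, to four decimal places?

r_{12} = -5.0000

w_1 = (3, 0, -4); ‖w_1‖ = 5.0000, so e_1 = (0.6000, 0.0000, -0.8000).
r_{12} = e_1·w_2 = -5.0000.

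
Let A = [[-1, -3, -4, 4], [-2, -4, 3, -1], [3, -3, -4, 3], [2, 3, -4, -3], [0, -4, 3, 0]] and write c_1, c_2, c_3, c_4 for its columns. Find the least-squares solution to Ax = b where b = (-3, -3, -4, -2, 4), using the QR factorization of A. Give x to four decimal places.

c_1 = (-1, -2, 3, 2, 0); ‖c_1‖ = 4.2426, so e_1 = (-0.2357, -0.4714, 0.7071, 0.4714, 0.0000).
e_1·c_2 = (-0.2357)·(-3) + (-0.4714)·(-4) + 0.7071·(-3) + 0.4714·3 + 0.0000·(-4) = 1.8856.
u_2 = c_2 − 1.8856·e_1 = (-2.5556, -3.1111, -4.3333, 2.1111, -4.0000).
‖u_2‖ = 7.4461, so e_2 = (-0.3432, -0.4178, -0.5820, 0.2835, -0.5372).
e_1·c_3 = (-0.2357)·(-4) + (-0.4714)·3 + 0.7071·(-4) + 0.4714·(-4) + 0.0000·3 = -5.1854; e_2·c_3 = (-0.3432)·(-4) + (-0.4178)·3 + (-0.5820)·(-4) + 0.2835·(-4) + (-0.5372)·3 = -0.2984.
u_3 = c_3 + 5.1854·e_1 + 0.2984·e_2 = (-5.3246, 0.4309, -0.5070, -1.4709, 2.8397).
‖u_3‖ = 6.2468, so e_3 = (-0.8524, 0.0690, -0.0812, -0.2355, 0.4546).
e_1·c_4 = (-0.2357)·4 + (-0.4714)·(-1) + 0.7071·3 + 0.4714·(-3) + 0.0000·0 = 0.2357; e_2·c_4 = (-0.3432)·4 + (-0.4178)·(-1) + (-0.5820)·3 + 0.2835·(-3) + (-0.5372)·0 = -3.5514; e_3·c_4 = (-0.8524)·4 + 0.0690·(-1) + (-0.0812)·3 + (-0.2355)·(-3) + 0.4546·0 = -3.0156.
u_4 = c_4 − 0.2357·e_1 + 3.5514·e_2 + 3.0156·e_3 = (0.2662, -2.1647, 0.5218, -2.8143, -0.5370).
‖u_4‖ = 3.6384, so e_4 = (0.0732, -0.5950, 0.1434, -0.7735, -0.1476).
Qᵀb = (-1.6499, 1.8951, 4.9642, 1.9484).
Back-substitute: x_4 = 1.9484/3.6384 = 0.5355.
x_3 = (4.9642 + 3.0156·0.5355)/6.2468 = 1.0532.
x_2 = (1.8951 + 0.2984·1.0532 + 3.5514·0.5355)/7.4461 = 0.5521.
x_1 = (-1.6499 − 1.8856·0.5521 + 5.1854·1.0532 − 0.2357·0.5355)/4.2426 = 0.6232.

x = (0.6232, 0.5521, 1.0532, 0.5355)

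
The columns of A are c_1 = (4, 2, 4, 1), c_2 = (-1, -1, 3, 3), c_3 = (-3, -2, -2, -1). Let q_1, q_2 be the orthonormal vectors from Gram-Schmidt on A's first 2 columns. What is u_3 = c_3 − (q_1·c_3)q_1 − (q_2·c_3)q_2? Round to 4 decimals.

u_3 = (-0.0668, -0.4750, 0.4659, -0.6464)

c_1 = (4, 2, 4, 1); ‖c_1‖ = 6.0828, so q_1 = (0.6576, 0.3288, 0.6576, 0.1644).
q_1·c_2 = 0.6576·(-1) + 0.3288·(-1) + 0.6576·3 + 0.1644·3 = 1.4796.
u_2 = c_2 − 1.4796·q_1 = (-1.9730, -1.4865, 2.0270, 2.7568).
‖u_2‖ = 4.2203, so q_2 = (-0.4675, -0.3522, 0.4803, 0.6532).
q_1·c_3 = 0.6576·(-3) + 0.3288·(-2) + 0.6576·(-2) + 0.1644·(-1) = -4.1100; q_2·c_3 = (-0.4675)·(-3) + (-0.3522)·(-2) + 0.4803·(-2) + 0.6532·(-1) = 0.4931.
u_3 = c_3 + 4.1100·q_1 − 0.4931·q_2 = (-0.0668, -0.4750, 0.4659, -0.6464).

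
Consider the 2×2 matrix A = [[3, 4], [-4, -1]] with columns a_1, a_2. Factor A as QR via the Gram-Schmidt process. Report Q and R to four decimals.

Q = [[0.6000, 0.8000], [-0.8000, 0.6000]], R = [[5.0000, 3.2000], [0.0000, 2.6000]]

a_1 = (3, -4); ‖a_1‖ = 5.0000, so q_1 = (0.6000, -0.8000).
q_1·a_2 = 0.6000·4 + (-0.8000)·(-1) = 3.2000.
u_2 = a_2 − 3.2000·q_1 = (2.0800, 1.5600).
‖u_2‖ = 2.6000, so q_2 = (0.8000, 0.6000).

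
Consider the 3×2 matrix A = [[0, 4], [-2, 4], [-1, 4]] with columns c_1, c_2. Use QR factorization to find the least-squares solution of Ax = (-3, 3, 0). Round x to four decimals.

c_1 = (0, -2, -1); ‖c_1‖ = 2.2361, so q_1 = (0.0000, -0.8944, -0.4472).
q_1·c_2 = 0.0000·4 + (-0.8944)·4 + (-0.4472)·4 = -5.3666.
u_2 = c_2 + 5.3666·q_1 = (4.0000, -0.8000, 1.6000).
‖u_2‖ = 4.3818, so q_2 = (0.9129, -0.1826, 0.3651).
Qᵀb = (-2.6833, -3.2863).
Back-substitute: x_2 = -3.2863/4.3818 = -0.7500.
x_1 = (-2.6833 + 5.3666·(-0.7500))/2.2361 = -3.0000.

x = (-3.0000, -0.7500)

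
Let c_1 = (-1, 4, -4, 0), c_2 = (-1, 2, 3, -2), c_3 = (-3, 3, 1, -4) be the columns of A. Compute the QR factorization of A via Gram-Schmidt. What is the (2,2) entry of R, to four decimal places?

e_1 = c_1/‖c_1‖ = (-1, 4, -4, 0)/5.7446 = (-0.1741, 0.6963, -0.6963, 0.0000).
r_{12} = e_1·c_2 = -0.5222.
u_2 = c_2 + 0.5222·e_1 = (-1.0909, 2.3636, 2.6364, -2.0000).
r_{22} = ‖u_2‖ = 4.2104.

r_{22} = 4.2104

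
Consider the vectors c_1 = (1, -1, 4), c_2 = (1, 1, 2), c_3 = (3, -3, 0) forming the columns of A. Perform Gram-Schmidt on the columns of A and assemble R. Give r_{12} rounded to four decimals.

c_1 = (1, -1, 4); ‖c_1‖ = 4.2426, so e_1 = (0.2357, -0.2357, 0.9428).
r_{12} = e_1·c_2 = 1.8856.

r_{12} = 1.8856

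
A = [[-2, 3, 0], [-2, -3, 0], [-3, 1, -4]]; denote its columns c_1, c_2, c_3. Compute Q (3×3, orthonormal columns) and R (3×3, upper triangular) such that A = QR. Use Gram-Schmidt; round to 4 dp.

Q = [[-0.4851, 0.6159, 0.6208], [-0.4851, -0.7802, 0.3950], [-0.7276, 0.1095, -0.6772]], R = [[4.1231, -0.7276, 2.9104], [0.0000, 4.2977, -0.4380], [0.0000, 0.0000, 2.7088]]

q_1 = c_1/‖c_1‖ = (-2, -2, -3)/4.1231 = (-0.4851, -0.4851, -0.7276).
r_{12} = q_1·c_2 = -0.7276.
u_2 = c_2 + 0.7276·q_1 = (2.6471, -3.3529, 0.4706).
‖u_2‖ = 4.2977, so q_2 = (0.6159, -0.7802, 0.1095).
r_{13} = q_1·c_3 = 2.9104; r_{23} = q_2·c_3 = -0.4380.
u_3 = c_3 − 2.9104·q_1 + 0.4380·q_2 = (1.6815, 1.0701, -1.8344).
‖u_3‖ = 2.7088, so q_3 = (0.6208, 0.3950, -0.6772).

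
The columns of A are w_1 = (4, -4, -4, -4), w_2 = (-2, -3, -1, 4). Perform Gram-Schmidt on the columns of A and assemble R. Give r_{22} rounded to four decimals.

r_{22} = 5.3852

e_1 = w_1/‖w_1‖ = (4, -4, -4, -4)/8.0000 = (0.5000, -0.5000, -0.5000, -0.5000).
r_{12} = e_1·w_2 = -1.0000.
u_2 = w_2 + 1.0000·e_1 = (-1.5000, -3.5000, -1.5000, 3.5000).
r_{22} = ‖u_2‖ = 5.3852.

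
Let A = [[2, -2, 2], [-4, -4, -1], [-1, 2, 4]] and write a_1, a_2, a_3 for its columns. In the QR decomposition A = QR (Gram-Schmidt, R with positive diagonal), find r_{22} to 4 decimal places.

a_1 = (2, -4, -1); ‖a_1‖ = 4.5826, so q_1 = (0.4364, -0.8729, -0.2182).
q_1·a_2 = 0.4364·(-2) + (-0.8729)·(-4) + (-0.2182)·2 = 2.1822.
u_2 = a_2 − 2.1822·q_1 = (-2.9524, -2.0952, 2.4762).
r_{22} = ‖u_2‖ = 4.3861.

r_{22} = 4.3861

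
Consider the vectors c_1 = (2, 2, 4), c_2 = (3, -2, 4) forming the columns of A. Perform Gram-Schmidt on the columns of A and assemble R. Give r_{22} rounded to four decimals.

r_{22} = 3.9370

c_1 = (2, 2, 4); ‖c_1‖ = 4.8990, so e_1 = (0.4082, 0.4082, 0.8165).
e_1·c_2 = 0.4082·3 + 0.4082·(-2) + 0.8165·4 = 3.6742.
u_2 = c_2 − 3.6742·e_1 = (1.5000, -3.5000, 1.0000).
r_{22} = ‖u_2‖ = 3.9370.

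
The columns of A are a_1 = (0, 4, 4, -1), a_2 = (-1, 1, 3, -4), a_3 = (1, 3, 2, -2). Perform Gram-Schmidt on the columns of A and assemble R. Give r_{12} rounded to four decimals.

r_{12} = 3.4816

a_1 = (0, 4, 4, -1); ‖a_1‖ = 5.7446, so e_1 = (0.0000, 0.6963, 0.6963, -0.1741).
r_{12} = e_1·a_2 = 3.4816.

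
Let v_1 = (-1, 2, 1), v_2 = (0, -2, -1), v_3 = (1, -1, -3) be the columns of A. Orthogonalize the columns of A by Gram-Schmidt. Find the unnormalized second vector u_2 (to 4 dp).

v_1 = (-1, 2, 1); ‖v_1‖ = 2.4495, so e_1 = (-0.4082, 0.8165, 0.4082).
e_1·v_2 = (-0.4082)·0 + 0.8165·(-2) + 0.4082·(-1) = -2.0412.
u_2 = v_2 + 2.0412·e_1 = (-0.8333, -0.3333, -0.1667).

u_2 = (-0.8333, -0.3333, -0.1667)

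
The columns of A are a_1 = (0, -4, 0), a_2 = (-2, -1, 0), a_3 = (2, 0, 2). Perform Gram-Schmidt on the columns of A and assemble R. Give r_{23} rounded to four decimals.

r_{23} = -2.0000

q_1 = a_1/‖a_1‖ = (0, -4, 0)/4.0000 = (0.0000, -1.0000, 0.0000).
r_{12} = q_1·a_2 = 1.0000.
u_2 = a_2 − 1.0000·q_1 = (-2.0000, 0.0000, 0.0000).
‖u_2‖ = 2.0000, so q_2 = (-1.0000, 0.0000, 0.0000).
r_{23} = q_2·a_3 = -2.0000.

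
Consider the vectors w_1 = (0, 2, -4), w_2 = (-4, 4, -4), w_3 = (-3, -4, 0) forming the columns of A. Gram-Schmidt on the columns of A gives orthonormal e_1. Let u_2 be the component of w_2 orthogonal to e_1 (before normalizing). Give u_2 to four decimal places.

w_1 = (0, 2, -4); ‖w_1‖ = 4.4721, so e_1 = (0.0000, 0.4472, -0.8944).
e_1·w_2 = 0.0000·(-4) + 0.4472·4 + (-0.8944)·(-4) = 5.3666.
u_2 = w_2 − 5.3666·e_1 = (-4.0000, 1.6000, 0.8000).

u_2 = (-4.0000, 1.6000, 0.8000)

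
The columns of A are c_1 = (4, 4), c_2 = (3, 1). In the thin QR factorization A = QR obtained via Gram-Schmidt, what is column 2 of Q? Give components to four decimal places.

e_2 = (0.7071, -0.7071)

c_1 = (4, 4); ‖c_1‖ = 5.6569, so e_1 = (0.7071, 0.7071).
e_1·c_2 = 0.7071·3 + 0.7071·1 = 2.8284.
u_2 = c_2 − 2.8284·e_1 = (1.0000, -1.0000).
‖u_2‖ = 1.4142, so e_2 = (0.7071, -0.7071).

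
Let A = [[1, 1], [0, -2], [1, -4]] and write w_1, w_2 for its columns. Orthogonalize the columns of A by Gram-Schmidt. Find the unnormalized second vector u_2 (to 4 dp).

w_1 = (1, 0, 1); ‖w_1‖ = 1.4142, so q_1 = (0.7071, 0.0000, 0.7071).
q_1·w_2 = 0.7071·1 + 0.0000·(-2) + 0.7071·(-4) = -2.1213.
u_2 = w_2 + 2.1213·q_1 = (2.5000, -2.0000, -2.5000).

u_2 = (2.5000, -2.0000, -2.5000)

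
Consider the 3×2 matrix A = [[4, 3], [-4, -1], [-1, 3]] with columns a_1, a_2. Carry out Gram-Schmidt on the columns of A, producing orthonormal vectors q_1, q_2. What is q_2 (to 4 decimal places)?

q_2 = (0.3823, 0.1545, 0.9110)

a_1 = (4, -4, -1); ‖a_1‖ = 5.7446, so q_1 = (0.6963, -0.6963, -0.1741).
q_1·a_2 = 0.6963·3 + (-0.6963)·(-1) + (-0.1741)·3 = 2.2630.
u_2 = a_2 − 2.2630·q_1 = (1.4242, 0.5758, 3.3939).
‖u_2‖ = 3.7254, so q_2 = (0.3823, 0.1545, 0.9110).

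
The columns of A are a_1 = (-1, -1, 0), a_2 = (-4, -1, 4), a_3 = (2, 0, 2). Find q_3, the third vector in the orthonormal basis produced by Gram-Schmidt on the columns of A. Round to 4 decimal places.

a_1 = (-1, -1, 0); ‖a_1‖ = 1.4142, so q_1 = (-0.7071, -0.7071, 0.0000).
q_1·a_2 = (-0.7071)·(-4) + (-0.7071)·(-1) + 0.0000·4 = 3.5355.
u_2 = a_2 − 3.5355·q_1 = (-1.5000, 1.5000, 4.0000).
‖u_2‖ = 4.5277, so q_2 = (-0.3313, 0.3313, 0.8835).
q_1·a_3 = (-0.7071)·2 + (-0.7071)·0 + 0.0000·2 = -1.4142; q_2·a_3 = (-0.3313)·2 + 0.3313·0 + 0.8835·2 = 1.1043.
u_3 = a_3 + 1.4142·q_1 − 1.1043·q_2 = (1.3659, -1.3659, 1.0244).
‖u_3‖ = 2.1864, so q_3 = (0.6247, -0.6247, 0.4685).

q_3 = (0.6247, -0.6247, 0.4685)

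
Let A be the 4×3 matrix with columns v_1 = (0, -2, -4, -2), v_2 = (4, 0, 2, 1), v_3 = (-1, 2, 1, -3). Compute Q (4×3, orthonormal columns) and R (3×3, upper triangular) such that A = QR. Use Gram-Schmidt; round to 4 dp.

v_1 = (0, -2, -4, -2); ‖v_1‖ = 4.8990, so e_1 = (0.0000, -0.4082, -0.8165, -0.4082).
e_1·v_2 = 0.0000·4 + (-0.4082)·0 + (-0.8165)·2 + (-0.4082)·1 = -2.0412.
u_2 = v_2 + 2.0412·e_1 = (4.0000, -0.8333, 0.3333, 0.1667).
‖u_2‖ = 4.1028, so e_2 = (0.9749, -0.2031, 0.0812, 0.0406).
e_1·v_3 = 0.0000·(-1) + (-0.4082)·2 + (-0.8165)·1 + (-0.4082)·(-3) = -0.4082; e_2·v_3 = 0.9749·(-1) + (-0.2031)·2 + 0.0812·1 + 0.0406·(-3) = -1.4218.
u_3 = v_3 + 0.4082·e_1 + 1.4218·e_2 = (0.3861, 1.5446, 0.7822, -3.1089).
‖u_3‖ = 3.5794, so e_3 = (0.1079, 0.4315, 0.2185, -0.8686).

Q = [[0.0000, 0.9749, 0.1079], [-0.4082, -0.2031, 0.4315], [-0.8165, 0.0812, 0.2185], [-0.4082, 0.0406, -0.8686]], R = [[4.8990, -2.0412, -0.4082], [0.0000, 4.1028, -1.4218], [0.0000, 0.0000, 3.5794]]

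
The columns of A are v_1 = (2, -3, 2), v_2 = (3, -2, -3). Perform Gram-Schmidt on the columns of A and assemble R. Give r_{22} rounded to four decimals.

r_{22} = 4.4590

q_1 = v_1/‖v_1‖ = (2, -3, 2)/4.1231 = (0.4851, -0.7276, 0.4851).
r_{12} = q_1·v_2 = 1.4552.
u_2 = v_2 − 1.4552·q_1 = (2.2941, -0.9412, -3.7059).
r_{22} = ‖u_2‖ = 4.4590.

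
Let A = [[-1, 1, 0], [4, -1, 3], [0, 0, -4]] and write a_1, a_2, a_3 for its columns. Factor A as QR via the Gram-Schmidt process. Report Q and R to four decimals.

a_1 = (-1, 4, 0); ‖a_1‖ = 4.1231, so e_1 = (-0.2425, 0.9701, 0.0000).
e_1·a_2 = (-0.2425)·1 + 0.9701·(-1) + 0.0000·0 = -1.2127.
u_2 = a_2 + 1.2127·e_1 = (0.7059, 0.1765, 0.0000).
‖u_2‖ = 0.7276, so e_2 = (0.9701, 0.2425, 0.0000).
e_1·a_3 = (-0.2425)·0 + 0.9701·3 + 0.0000·(-4) = 2.9104; e_2·a_3 = 0.9701·0 + 0.2425·3 + 0.0000·(-4) = 0.7276.
u_3 = a_3 − 2.9104·e_1 − 0.7276·e_2 = (0.0000, 0.0000, -4.0000).
‖u_3‖ = 4.0000, so e_3 = (0.0000, 0.0000, -1.0000).

Q = [[-0.2425, 0.9701, 0.0000], [0.9701, 0.2425, 0.0000], [0.0000, 0.0000, -1.0000]], R = [[4.1231, -1.2127, 2.9104], [0.0000, 0.7276, 0.7276], [0.0000, 0.0000, 4.0000]]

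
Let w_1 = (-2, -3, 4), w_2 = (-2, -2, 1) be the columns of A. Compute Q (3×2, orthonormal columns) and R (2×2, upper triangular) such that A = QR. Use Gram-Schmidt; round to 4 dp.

w_1 = (-2, -3, 4); ‖w_1‖ = 5.3852, so e_1 = (-0.3714, -0.5571, 0.7428).
e_1·w_2 = (-0.3714)·(-2) + (-0.5571)·(-2) + 0.7428·1 = 2.5997.
u_2 = w_2 − 2.5997·e_1 = (-1.0345, -0.5517, -0.9310).
‖u_2‖ = 1.4971, so e_2 = (-0.6910, -0.3685, -0.6219).

Q = [[-0.3714, -0.6910], [-0.5571, -0.3685], [0.7428, -0.6219]], R = [[5.3852, 2.5997], [0.0000, 1.4971]]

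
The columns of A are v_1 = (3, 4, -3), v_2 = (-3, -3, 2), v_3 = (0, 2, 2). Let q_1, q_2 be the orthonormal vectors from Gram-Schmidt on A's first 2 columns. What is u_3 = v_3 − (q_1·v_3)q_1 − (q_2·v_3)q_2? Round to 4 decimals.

u_3 = (-0.6316, 1.8947, 1.8947)

v_1 = (3, 4, -3); ‖v_1‖ = 5.8310, so q_1 = (0.5145, 0.6860, -0.5145).
q_1·v_2 = 0.5145·(-3) + 0.6860·(-3) + (-0.5145)·2 = -4.6305.
u_2 = v_2 + 4.6305·q_1 = (-0.6176, 0.1765, -0.3824).
‖u_2‖ = 0.7475, so q_2 = (-0.8262, 0.2361, -0.5115).
q_1·v_3 = 0.5145·0 + 0.6860·2 + (-0.5145)·2 = 0.3430; q_2·v_3 = (-0.8262)·0 + 0.2361·2 + (-0.5115)·2 = -0.5508.
u_3 = v_3 − 0.3430·q_1 + 0.5508·q_2 = (-0.6316, 1.8947, 1.8947).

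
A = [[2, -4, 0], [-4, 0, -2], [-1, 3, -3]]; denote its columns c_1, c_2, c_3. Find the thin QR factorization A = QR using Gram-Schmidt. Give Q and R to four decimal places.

Q = [[0.4364, -0.6731, -0.5970], [-0.8729, -0.4777, -0.0995], [-0.2182, 0.5646, -0.7960]], R = [[4.5826, -2.4004, 2.4004], [0.0000, 4.3861, -0.7383], [0.0000, 0.0000, 2.5871]]

c_1 = (2, -4, -1); ‖c_1‖ = 4.5826, so q_1 = (0.4364, -0.8729, -0.2182).
q_1·c_2 = 0.4364·(-4) + (-0.8729)·0 + (-0.2182)·3 = -2.4004.
u_2 = c_2 + 2.4004·q_1 = (-2.9524, -2.0952, 2.4762).
‖u_2‖ = 4.3861, so q_2 = (-0.6731, -0.4777, 0.5646).
q_1·c_3 = 0.4364·0 + (-0.8729)·(-2) + (-0.2182)·(-3) = 2.4004; q_2·c_3 = (-0.6731)·0 + (-0.4777)·(-2) + 0.5646·(-3) = -0.7383.
u_3 = c_3 − 2.4004·q_1 + 0.7383·q_2 = (-1.5446, -0.2574, -2.0594).
‖u_3‖ = 2.5871, so q_3 = (-0.5970, -0.0995, -0.7960).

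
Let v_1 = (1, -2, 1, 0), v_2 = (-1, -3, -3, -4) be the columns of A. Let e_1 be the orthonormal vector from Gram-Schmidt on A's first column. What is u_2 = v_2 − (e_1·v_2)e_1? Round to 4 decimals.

v_1 = (1, -2, 1, 0); ‖v_1‖ = 2.4495, so e_1 = (0.4082, -0.8165, 0.4082, 0.0000).
e_1·v_2 = 0.4082·(-1) + (-0.8165)·(-3) + 0.4082·(-3) + 0.0000·(-4) = 0.8165.
u_2 = v_2 − 0.8165·e_1 = (-1.3333, -2.3333, -3.3333, -4.0000).

u_2 = (-1.3333, -2.3333, -3.3333, -4.0000)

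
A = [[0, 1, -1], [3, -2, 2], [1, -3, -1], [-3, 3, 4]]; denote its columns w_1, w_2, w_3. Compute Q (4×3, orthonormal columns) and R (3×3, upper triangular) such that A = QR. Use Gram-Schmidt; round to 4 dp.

Q = [[0.0000, 0.4101, -0.3743], [0.6882, 0.3453, 0.6281], [0.2294, -0.8417, 0.1269], [-0.6882, 0.0647, 0.6703]], R = [[4.3589, -4.1295, -1.6059], [0.0000, 2.4387, 1.3812], [0.0000, 0.0000, 4.1849]]

w_1 = (0, 3, 1, -3); ‖w_1‖ = 4.3589, so q_1 = (0.0000, 0.6882, 0.2294, -0.6882).
q_1·w_2 = 0.0000·1 + 0.6882·(-2) + 0.2294·(-3) + (-0.6882)·3 = -4.1295.
u_2 = w_2 + 4.1295·q_1 = (1.0000, 0.8421, -2.0526, 0.1579).
‖u_2‖ = 2.4387, so q_2 = (0.4101, 0.3453, -0.8417, 0.0647).
q_1·w_3 = 0.0000·(-1) + 0.6882·2 + 0.2294·(-1) + (-0.6882)·4 = -1.6059; q_2·w_3 = 0.4101·(-1) + 0.3453·2 + (-0.8417)·(-1) + 0.0647·4 = 1.3812.
u_3 = w_3 + 1.6059·q_1 − 1.3812·q_2 = (-1.5664, 2.6283, 0.5310, 2.8053).
‖u_3‖ = 4.1849, so q_3 = (-0.3743, 0.6281, 0.1269, 0.6703).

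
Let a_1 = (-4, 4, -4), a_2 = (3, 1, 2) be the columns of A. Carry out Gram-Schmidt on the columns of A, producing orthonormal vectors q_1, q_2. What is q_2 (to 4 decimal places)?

a_1 = (-4, 4, -4); ‖a_1‖ = 6.9282, so q_1 = (-0.5774, 0.5774, -0.5774).
q_1·a_2 = (-0.5774)·3 + 0.5774·1 + (-0.5774)·2 = -2.3094.
u_2 = a_2 + 2.3094·q_1 = (1.6667, 2.3333, 0.6667).
‖u_2‖ = 2.9439, so q_2 = (0.5661, 0.7926, 0.2265).

q_2 = (0.5661, 0.7926, 0.2265)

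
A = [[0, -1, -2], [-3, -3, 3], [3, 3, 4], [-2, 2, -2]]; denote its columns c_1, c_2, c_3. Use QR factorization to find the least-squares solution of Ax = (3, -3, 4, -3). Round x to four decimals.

c_1 = (0, -3, 3, -2); ‖c_1‖ = 4.6904, so e_1 = (0.0000, -0.6396, 0.6396, -0.4264).
e_1·c_2 = 0.0000·(-1) + (-0.6396)·(-3) + 0.6396·3 + (-0.4264)·2 = 2.9848.
u_2 = c_2 − 2.9848·e_1 = (-1.0000, -1.0909, 1.0909, 3.2727).
‖u_2‖ = 3.7538, so e_2 = (-0.2664, -0.2906, 0.2906, 0.8718).
e_1·c_3 = 0.0000·(-2) + (-0.6396)·3 + 0.6396·4 + (-0.4264)·(-2) = 1.4924; e_2·c_3 = (-0.2664)·(-2) + (-0.2906)·3 + 0.2906·4 + 0.8718·(-2) = -0.9203.
u_3 = c_3 − 1.4924·e_1 + 0.9203·e_2 = (-2.2452, 3.6871, 3.3129, -0.5613).
‖u_3‖ = 5.4704, so e_3 = (-0.4104, 0.6740, 0.6056, -0.1026).
Qᵀb = (5.7564, -1.3804, -0.5230).
Back-substitute: x_3 = -0.5230/5.4704 = -0.0956.
x_2 = (-1.3804 + 0.9203·(-0.0956))/3.7538 = -0.3912.
x_1 = (5.7564 − 2.9848·(-0.3912) − 1.4924·(-0.0956))/4.6904 = 1.5066.

x = (1.5066, -0.3912, -0.0956)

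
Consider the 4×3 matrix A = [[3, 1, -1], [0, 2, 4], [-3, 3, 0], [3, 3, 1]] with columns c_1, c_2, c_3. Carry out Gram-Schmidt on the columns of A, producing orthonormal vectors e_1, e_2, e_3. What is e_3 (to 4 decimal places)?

e_3 = (-0.3511, 0.8458, -0.3989, -0.0479)

c_1 = (3, 0, -3, 3); ‖c_1‖ = 5.1962, so e_1 = (0.5774, 0.0000, -0.5774, 0.5774).
e_1·c_2 = 0.5774·1 + 0.0000·2 + (-0.5774)·3 + 0.5774·3 = 0.5774.
u_2 = c_2 − 0.5774·e_1 = (0.6667, 2.0000, 3.3333, 2.6667).
‖u_2‖ = 4.7610, so e_2 = (0.1400, 0.4201, 0.7001, 0.5601).
e_1·c_3 = 0.5774·(-1) + 0.0000·4 + (-0.5774)·0 + 0.5774·1 = 0.0000; e_2·c_3 = 0.1400·(-1) + 0.4201·4 + 0.7001·0 + 0.5601·1 = 2.1004.
u_3 = c_3 + 0.0000·e_1 − 2.1004·e_2 = (-1.2941, 3.1176, -1.4706, -0.1765).
‖u_3‖ = 3.6862, so e_3 = (-0.3511, 0.8458, -0.3989, -0.0479).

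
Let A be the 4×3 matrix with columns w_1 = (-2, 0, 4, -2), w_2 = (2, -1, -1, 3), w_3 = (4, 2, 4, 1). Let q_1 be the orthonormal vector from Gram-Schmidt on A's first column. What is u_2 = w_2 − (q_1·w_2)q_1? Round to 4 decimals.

q_1 = w_1/‖w_1‖ = (-2, 0, 4, -2)/4.8990 = (-0.4082, 0.0000, 0.8165, -0.4082).
r_{12} = q_1·w_2 = -2.8577.
u_2 = w_2 + 2.8577·q_1 = (0.8333, -1.0000, 1.3333, 1.8333).

u_2 = (0.8333, -1.0000, 1.3333, 1.8333)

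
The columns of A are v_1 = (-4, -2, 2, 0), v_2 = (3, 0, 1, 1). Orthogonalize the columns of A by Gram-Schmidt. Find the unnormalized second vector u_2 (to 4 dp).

v_1 = (-4, -2, 2, 0); ‖v_1‖ = 4.8990, so e_1 = (-0.8165, -0.4082, 0.4082, 0.0000).
e_1·v_2 = (-0.8165)·3 + (-0.4082)·0 + 0.4082·1 + 0.0000·1 = -2.0412.
u_2 = v_2 + 2.0412·e_1 = (1.3333, -0.8333, 1.8333, 1.0000).

u_2 = (1.3333, -0.8333, 1.8333, 1.0000)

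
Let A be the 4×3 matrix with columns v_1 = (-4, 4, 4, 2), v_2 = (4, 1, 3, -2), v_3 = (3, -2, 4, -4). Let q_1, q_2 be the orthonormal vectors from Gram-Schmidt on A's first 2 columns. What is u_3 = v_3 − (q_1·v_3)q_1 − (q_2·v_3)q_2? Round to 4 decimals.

v_1 = (-4, 4, 4, 2); ‖v_1‖ = 7.2111, so q_1 = (-0.5547, 0.5547, 0.5547, 0.2774).
q_1·v_2 = (-0.5547)·4 + 0.5547·1 + 0.5547·3 + 0.2774·(-2) = -0.5547.
u_2 = v_2 + 0.5547·q_1 = (3.6923, 1.3077, 3.3077, -1.8462).
‖u_2‖ = 5.4491, so q_2 = (0.6776, 0.2400, 0.6070, -0.3388).
q_1·v_3 = (-0.5547)·3 + 0.5547·(-2) + 0.5547·4 + 0.2774·(-4) = -1.6641; q_2·v_3 = 0.6776·3 + 0.2400·(-2) + 0.6070·4 + (-0.3388)·(-4) = 5.3361.
u_3 = v_3 + 1.6641·q_1 − 5.3361·q_2 = (-1.5389, -2.3575, 1.6839, -1.7306).

u_3 = (-1.5389, -2.3575, 1.6839, -1.7306)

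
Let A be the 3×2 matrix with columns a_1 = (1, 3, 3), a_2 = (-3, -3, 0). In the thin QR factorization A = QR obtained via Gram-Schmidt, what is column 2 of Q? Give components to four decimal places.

q_1 = a_1/‖a_1‖ = (1, 3, 3)/4.3589 = (0.2294, 0.6882, 0.6882).
r_{12} = q_1·a_2 = -2.7530.
u_2 = a_2 + 2.7530·q_1 = (-2.3684, -1.1053, 1.8947).
‖u_2‖ = 3.2282, so q_2 = (-0.7337, -0.3424, 0.5869).

q_2 = (-0.7337, -0.3424, 0.5869)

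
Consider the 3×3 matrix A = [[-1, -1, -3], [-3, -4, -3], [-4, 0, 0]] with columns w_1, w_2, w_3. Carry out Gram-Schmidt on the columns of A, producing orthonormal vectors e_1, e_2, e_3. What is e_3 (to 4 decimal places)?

e_3 = (-0.9684, 0.2421, 0.0605)

e_1 = w_1/‖w_1‖ = (-1, -3, -4)/5.0990 = (-0.1961, -0.5883, -0.7845).
r_{12} = e_1·w_2 = 2.5495.
u_2 = w_2 − 2.5495·e_1 = (-0.5000, -2.5000, 2.0000).
‖u_2‖ = 3.2404, so e_2 = (-0.1543, -0.7715, 0.6172).
r_{13} = e_1·w_3 = 2.3534; r_{23} = e_2·w_3 = 2.7775.
u_3 = w_3 − 2.3534·e_1 − 2.7775·e_2 = (-2.1099, 0.5275, 0.1319).
‖u_3‖ = 2.1788, so e_3 = (-0.9684, 0.2421, 0.0605).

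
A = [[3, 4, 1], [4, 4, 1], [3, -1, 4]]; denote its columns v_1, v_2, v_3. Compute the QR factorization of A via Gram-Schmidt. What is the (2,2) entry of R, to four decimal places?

v_1 = (3, 4, 3); ‖v_1‖ = 5.8310, so q_1 = (0.5145, 0.6860, 0.5145).
q_1·v_2 = 0.5145·4 + 0.6860·4 + 0.5145·(-1) = 4.2875.
u_2 = v_2 − 4.2875·q_1 = (1.7941, 1.0588, -3.2059).
r_{22} = ‖u_2‖ = 3.8233.

r_{22} = 3.8233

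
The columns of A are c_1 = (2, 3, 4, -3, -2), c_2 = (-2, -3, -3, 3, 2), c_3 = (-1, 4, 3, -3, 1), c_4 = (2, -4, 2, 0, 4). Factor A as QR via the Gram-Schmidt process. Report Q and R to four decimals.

c_1 = (2, 3, 4, -3, -2); ‖c_1‖ = 6.4807, so e_1 = (0.3086, 0.4629, 0.6172, -0.4629, -0.3086).
e_1·c_2 = 0.3086·(-2) + 0.4629·(-3) + 0.6172·(-3) + (-0.4629)·3 + (-0.3086)·2 = -5.8635.
u_2 = c_2 + 5.8635·e_1 = (-0.1905, -0.2857, 0.6190, 0.2857, 0.1905).
‖u_2‖ = 0.7868, so e_2 = (-0.2421, -0.3631, 0.7868, 0.3631, 0.2421).
e_1·c_3 = 0.3086·(-1) + 0.4629·4 + 0.6172·3 + (-0.4629)·(-3) + (-0.3086)·1 = 4.4748; e_2·c_3 = (-0.2421)·(-1) + (-0.3631)·4 + 0.7868·3 + 0.3631·(-3) + 0.2421·1 = 0.3026.
u_3 = c_3 − 4.4748·e_1 − 0.3026·e_2 = (-2.3077, 2.0385, 0.0000, -1.0385, 2.3077).
‖u_3‖ = 3.9856, so e_3 = (-0.5790, 0.5115, 0.0000, -0.2606, 0.5790).
e_1·c_4 = 0.3086·2 + 0.4629·(-4) + 0.6172·2 + (-0.4629)·0 + (-0.3086)·4 = -1.2344; e_2·c_4 = (-0.2421)·2 + (-0.3631)·(-4) + 0.7868·2 + 0.3631·0 + 0.2421·4 = 3.5103; e_3·c_4 = (-0.5790)·2 + 0.5115·(-4) + 0.0000·2 + (-0.2606)·0 + 0.5790·4 = -0.8878.
u_4 = c_4 + 1.2344·e_1 − 3.5103·e_2 + 0.8878·e_3 = (2.7167, -1.6998, 0.0000, -2.0775, 3.2833).
‖u_4‖ = 5.0364, so e_4 = (0.5394, -0.3375, 0.0000, -0.4125, 0.6519).

Q = [[0.3086, -0.2421, -0.5790, 0.5394], [0.4629, -0.3631, 0.5115, -0.3375], [0.6172, 0.7868, 0.0000, 0.0000], [-0.4629, 0.3631, -0.2606, -0.4125], [-0.3086, 0.2421, 0.5790, 0.6519]], R = [[6.4807, -5.8635, 4.4748, -1.2344], [0.0000, 0.7868, 0.3026, 3.5103], [0.0000, 0.0000, 3.9856, -0.8878], [0.0000, 0.0000, 0.0000, 5.0364]]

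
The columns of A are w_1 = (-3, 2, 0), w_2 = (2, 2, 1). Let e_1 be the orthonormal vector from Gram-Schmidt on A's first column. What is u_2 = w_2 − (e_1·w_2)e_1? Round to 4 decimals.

u_2 = (1.5385, 2.3077, 1.0000)

e_1 = w_1/‖w_1‖ = (-3, 2, 0)/3.6056 = (-0.8321, 0.5547, 0.0000).
r_{12} = e_1·w_2 = -0.5547.
u_2 = w_2 + 0.5547·e_1 = (1.5385, 2.3077, 1.0000).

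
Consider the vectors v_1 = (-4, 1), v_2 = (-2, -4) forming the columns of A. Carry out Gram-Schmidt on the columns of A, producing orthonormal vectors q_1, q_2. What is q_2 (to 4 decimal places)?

q_2 = (-0.2425, -0.9701)

v_1 = (-4, 1); ‖v_1‖ = 4.1231, so q_1 = (-0.9701, 0.2425).
q_1·v_2 = (-0.9701)·(-2) + 0.2425·(-4) = 0.9701.
u_2 = v_2 − 0.9701·q_1 = (-1.0588, -4.2353).
‖u_2‖ = 4.3656, so q_2 = (-0.2425, -0.9701).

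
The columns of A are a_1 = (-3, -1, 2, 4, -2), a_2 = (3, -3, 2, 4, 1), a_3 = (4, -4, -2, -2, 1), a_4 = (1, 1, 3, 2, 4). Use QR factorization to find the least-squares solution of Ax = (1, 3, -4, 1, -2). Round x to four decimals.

x = (-1.8712, 1.6532, -1.8676, -1.6523)

a_1 = (-3, -1, 2, 4, -2); ‖a_1‖ = 5.8310, so e_1 = (-0.5145, -0.1715, 0.3430, 0.6860, -0.3430).
e_1·a_2 = (-0.5145)·3 + (-0.1715)·(-3) + 0.3430·2 + 0.6860·4 + (-0.3430)·1 = 2.0580.
u_2 = a_2 − 2.0580·e_1 = (4.0588, -2.6471, 1.2941, 2.5882, 1.7059).
‖u_2‖ = 5.8962, so e_2 = (0.6884, -0.4489, 0.2195, 0.4390, 0.2893).
e_1·a_3 = (-0.5145)·4 + (-0.1715)·(-4) + 0.3430·(-2) + 0.6860·(-2) + (-0.3430)·1 = -3.7730; e_2·a_3 = 0.6884·4 + (-0.4489)·(-4) + 0.2195·(-2) + 0.4390·(-2) + 0.2893·1 = 3.5217.
u_3 = a_3 + 3.7730·e_1 − 3.5217·e_2 = (-0.3655, -3.0660, -1.4788, -0.9577, -1.3130).
‖u_3‖ = 3.7897, so e_3 = (-0.0964, -0.8090, -0.3902, -0.2527, -0.3465).
e_1·a_4 = (-0.5145)·1 + (-0.1715)·1 + 0.3430·3 + 0.6860·2 + (-0.3430)·4 = 0.3430; e_2·a_4 = 0.6884·1 + (-0.4489)·1 + 0.2195·3 + 0.4390·2 + 0.2893·4 = 2.9331; e_3·a_4 = (-0.0964)·1 + (-0.8090)·1 + (-0.3902)·3 + (-0.2527)·2 + (-0.3465)·4 = -3.9674.
u_4 = a_4 − 0.3430·e_1 − 2.9331·e_2 + 3.9674·e_3 = (-1.2253, -0.8341, 0.6904, -0.5254, 1.8944).
‖u_4‖ = 2.5571, so e_4 = (-0.4792, -0.3262, 0.2700, -0.2055, 0.7409).
Qᵀb = (-1.0290, -1.6761, -0.5224, -4.2249).
Back-substitute: x_4 = -4.2249/2.5571 = -1.6523.
x_3 = (-0.5224 + 3.9674·(-1.6523))/3.7897 = -1.8676.
x_2 = (-1.6761 − 3.5217·(-1.8676) − 2.9331·(-1.6523))/5.8962 = 1.6532.
x_1 = (-1.0290 − 2.0580·1.6532 + 3.7730·(-1.8676) − 0.3430·(-1.6523))/5.8310 = -1.8712.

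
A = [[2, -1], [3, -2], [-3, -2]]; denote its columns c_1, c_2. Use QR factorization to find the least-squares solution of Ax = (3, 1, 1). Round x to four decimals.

q_1 = c_1/‖c_1‖ = (2, 3, -3)/4.6904 = (0.4264, 0.6396, -0.6396).
r_{12} = q_1·c_2 = -0.4264.
u_2 = c_2 + 0.4264·q_1 = (-0.8182, -1.7273, -2.2727).
‖u_2‖ = 2.9695, so q_2 = (-0.2755, -0.5817, -0.7653).
Qᵀb = (1.2792, -2.1736).
Back-substitute: x_2 = -2.1736/2.9695 = -0.7320.
x_1 = (1.2792 + 0.4264·(-0.7320))/4.6904 = 0.2062.

x = (0.2062, -0.7320)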